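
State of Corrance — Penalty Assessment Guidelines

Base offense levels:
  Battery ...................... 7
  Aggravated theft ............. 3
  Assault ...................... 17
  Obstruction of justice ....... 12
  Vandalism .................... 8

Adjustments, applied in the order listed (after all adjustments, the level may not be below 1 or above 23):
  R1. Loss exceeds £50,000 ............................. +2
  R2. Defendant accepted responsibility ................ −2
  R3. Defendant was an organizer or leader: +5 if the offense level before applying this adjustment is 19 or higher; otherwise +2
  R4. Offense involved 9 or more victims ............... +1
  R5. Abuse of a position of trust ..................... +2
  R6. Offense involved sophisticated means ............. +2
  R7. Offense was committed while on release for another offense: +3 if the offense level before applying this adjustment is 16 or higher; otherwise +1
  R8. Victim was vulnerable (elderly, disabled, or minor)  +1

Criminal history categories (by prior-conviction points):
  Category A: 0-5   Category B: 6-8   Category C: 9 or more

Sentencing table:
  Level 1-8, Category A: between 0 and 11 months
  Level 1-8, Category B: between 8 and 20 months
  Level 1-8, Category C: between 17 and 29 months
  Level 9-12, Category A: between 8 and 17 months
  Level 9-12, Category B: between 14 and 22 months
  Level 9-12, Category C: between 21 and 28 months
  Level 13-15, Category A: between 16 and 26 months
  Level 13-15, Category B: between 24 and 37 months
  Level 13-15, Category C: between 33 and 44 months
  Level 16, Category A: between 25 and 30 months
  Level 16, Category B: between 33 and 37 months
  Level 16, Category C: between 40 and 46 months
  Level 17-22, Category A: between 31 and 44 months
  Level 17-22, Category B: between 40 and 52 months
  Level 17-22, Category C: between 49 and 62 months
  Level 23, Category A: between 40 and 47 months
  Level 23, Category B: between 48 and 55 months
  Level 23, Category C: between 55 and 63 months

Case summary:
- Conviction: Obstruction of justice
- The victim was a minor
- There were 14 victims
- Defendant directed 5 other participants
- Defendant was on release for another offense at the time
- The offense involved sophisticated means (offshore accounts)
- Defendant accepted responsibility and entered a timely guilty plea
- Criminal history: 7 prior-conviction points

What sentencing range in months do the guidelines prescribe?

40-52 months

Base offense level for obstruction of justice: 12.
R2 applies: 12 − 2 = 10.
R3 applies (level before this adjustment is 10 < 19, so +2): 10 + 2 = 12.
R4 applies: 12 + 1 = 13.
R6 applies: 13 + 2 = 15.
R7 applies (level before this adjustment is 15 < 16, so +1): 15 + 1 = 16.
R8 applies: 16 + 1 = 17.
Final offense level: 17.
Criminal history: 7 prior points → Category B (6-8).
Level 17 falls in the 17-22 band.
Grid: Level 17-22 × Category B = 40-52 months.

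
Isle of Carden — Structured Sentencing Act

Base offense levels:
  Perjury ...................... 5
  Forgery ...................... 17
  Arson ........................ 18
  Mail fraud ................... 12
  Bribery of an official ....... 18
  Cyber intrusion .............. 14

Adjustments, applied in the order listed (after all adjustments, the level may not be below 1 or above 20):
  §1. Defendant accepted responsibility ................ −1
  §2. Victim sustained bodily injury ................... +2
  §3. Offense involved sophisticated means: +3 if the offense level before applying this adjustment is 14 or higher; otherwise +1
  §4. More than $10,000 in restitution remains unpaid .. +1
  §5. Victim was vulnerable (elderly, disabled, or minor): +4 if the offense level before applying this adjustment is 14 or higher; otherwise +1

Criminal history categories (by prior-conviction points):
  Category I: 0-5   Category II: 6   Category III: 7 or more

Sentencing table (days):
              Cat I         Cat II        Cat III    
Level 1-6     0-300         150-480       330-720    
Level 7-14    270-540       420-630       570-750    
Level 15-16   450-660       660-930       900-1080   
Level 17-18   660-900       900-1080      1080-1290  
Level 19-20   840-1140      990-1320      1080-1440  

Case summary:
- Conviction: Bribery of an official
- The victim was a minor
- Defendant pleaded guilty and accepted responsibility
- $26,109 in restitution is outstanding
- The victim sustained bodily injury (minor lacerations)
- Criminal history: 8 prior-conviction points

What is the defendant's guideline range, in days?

Base offense level for bribery of an official: 18.
§1 applies: 18 − 1 = 17.
§2 applies: 17 + 2 = 19.
§4 applies: 19 + 1 = 20.
§5 applies (level before this adjustment is 20 ≥ 14, so +4): 20 + 4 = 24.
Level 24 exceeds the maximum of 20; capped at 20.
Final offense level: 20.
Criminal history: 8 prior points → Category III (7+).
Level 20 falls in the 19-20 band.
Grid: Level 19-20 × Category III = 1080-1440 days.

1080-1440 days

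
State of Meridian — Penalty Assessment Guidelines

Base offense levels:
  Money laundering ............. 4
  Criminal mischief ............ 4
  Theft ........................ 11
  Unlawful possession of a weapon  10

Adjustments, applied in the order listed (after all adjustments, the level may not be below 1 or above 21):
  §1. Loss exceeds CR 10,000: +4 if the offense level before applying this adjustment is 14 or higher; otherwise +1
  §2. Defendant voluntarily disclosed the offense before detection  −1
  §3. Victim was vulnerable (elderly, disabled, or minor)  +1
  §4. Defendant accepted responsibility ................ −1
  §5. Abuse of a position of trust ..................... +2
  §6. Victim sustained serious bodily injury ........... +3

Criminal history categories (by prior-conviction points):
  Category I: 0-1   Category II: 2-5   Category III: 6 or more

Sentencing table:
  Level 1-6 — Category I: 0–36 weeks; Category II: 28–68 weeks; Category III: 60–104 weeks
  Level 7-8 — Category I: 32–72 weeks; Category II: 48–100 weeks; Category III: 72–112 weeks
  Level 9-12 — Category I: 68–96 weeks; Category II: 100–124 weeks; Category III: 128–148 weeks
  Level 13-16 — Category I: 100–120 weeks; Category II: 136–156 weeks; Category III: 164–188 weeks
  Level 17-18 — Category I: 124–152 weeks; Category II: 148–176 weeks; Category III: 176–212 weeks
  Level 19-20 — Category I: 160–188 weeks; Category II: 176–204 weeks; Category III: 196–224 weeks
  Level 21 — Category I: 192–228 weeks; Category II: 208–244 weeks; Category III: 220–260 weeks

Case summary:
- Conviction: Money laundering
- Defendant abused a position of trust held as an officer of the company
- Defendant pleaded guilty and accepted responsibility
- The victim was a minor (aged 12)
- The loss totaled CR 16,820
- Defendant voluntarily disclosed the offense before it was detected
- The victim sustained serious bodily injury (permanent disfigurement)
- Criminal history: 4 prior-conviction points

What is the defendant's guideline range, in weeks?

Base offense level for money laundering: 4.
§1 applies (level before this adjustment is 4 < 14, so +1): 4 + 1 = 5.
§2 applies: 5 − 1 = 4.
§3 applies: 4 + 1 = 5.
§4 applies: 5 − 1 = 4.
§5 applies: 4 + 2 = 6.
§6 applies: 6 + 3 = 9.
Final offense level: 9.
Criminal history: 4 prior points → Category II (2-5).
Level 9 falls in the 9-12 band.
Grid: Level 9-12 × Category II = 100-124 weeks.

100-124 weeks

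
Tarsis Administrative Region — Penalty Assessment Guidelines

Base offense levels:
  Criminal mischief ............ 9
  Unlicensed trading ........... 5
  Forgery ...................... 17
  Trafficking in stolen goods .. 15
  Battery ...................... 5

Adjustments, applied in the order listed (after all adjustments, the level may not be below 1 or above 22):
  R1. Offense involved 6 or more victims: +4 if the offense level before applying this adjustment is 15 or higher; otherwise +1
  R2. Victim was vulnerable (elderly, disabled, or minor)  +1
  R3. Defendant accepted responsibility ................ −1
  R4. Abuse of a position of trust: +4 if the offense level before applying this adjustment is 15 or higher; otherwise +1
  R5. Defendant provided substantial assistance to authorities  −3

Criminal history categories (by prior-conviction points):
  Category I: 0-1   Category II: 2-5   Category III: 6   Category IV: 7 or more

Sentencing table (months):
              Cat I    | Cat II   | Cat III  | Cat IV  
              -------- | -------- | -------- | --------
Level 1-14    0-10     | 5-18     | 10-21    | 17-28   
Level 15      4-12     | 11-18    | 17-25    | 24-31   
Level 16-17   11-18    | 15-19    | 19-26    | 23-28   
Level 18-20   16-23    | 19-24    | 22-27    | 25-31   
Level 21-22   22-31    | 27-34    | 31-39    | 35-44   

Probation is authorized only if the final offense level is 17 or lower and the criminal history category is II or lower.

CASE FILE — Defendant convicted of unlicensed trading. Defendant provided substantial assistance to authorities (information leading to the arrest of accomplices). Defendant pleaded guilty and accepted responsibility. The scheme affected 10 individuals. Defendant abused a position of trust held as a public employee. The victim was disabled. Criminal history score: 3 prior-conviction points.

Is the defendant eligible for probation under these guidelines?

Yes

Base offense level for unlicensed trading: 5.
R1 applies (level before this adjustment is 5 < 15, so +1): 5 + 1 = 6.
R2 applies: 6 + 1 = 7.
R3 applies: 7 − 1 = 6.
R4 applies (level before this adjustment is 6 < 15, so +1): 6 + 1 = 7.
R5 applies: 7 − 3 = 4.
Final offense level: 4.
Criminal history: 3 prior points → Category II (2-5).
Level 4 falls in the 1-14 band.
Grid: Level 1-14 × Category II = 5-18 months.
Probation check: level 4 ≤ 17 and category II ≤ II → eligible.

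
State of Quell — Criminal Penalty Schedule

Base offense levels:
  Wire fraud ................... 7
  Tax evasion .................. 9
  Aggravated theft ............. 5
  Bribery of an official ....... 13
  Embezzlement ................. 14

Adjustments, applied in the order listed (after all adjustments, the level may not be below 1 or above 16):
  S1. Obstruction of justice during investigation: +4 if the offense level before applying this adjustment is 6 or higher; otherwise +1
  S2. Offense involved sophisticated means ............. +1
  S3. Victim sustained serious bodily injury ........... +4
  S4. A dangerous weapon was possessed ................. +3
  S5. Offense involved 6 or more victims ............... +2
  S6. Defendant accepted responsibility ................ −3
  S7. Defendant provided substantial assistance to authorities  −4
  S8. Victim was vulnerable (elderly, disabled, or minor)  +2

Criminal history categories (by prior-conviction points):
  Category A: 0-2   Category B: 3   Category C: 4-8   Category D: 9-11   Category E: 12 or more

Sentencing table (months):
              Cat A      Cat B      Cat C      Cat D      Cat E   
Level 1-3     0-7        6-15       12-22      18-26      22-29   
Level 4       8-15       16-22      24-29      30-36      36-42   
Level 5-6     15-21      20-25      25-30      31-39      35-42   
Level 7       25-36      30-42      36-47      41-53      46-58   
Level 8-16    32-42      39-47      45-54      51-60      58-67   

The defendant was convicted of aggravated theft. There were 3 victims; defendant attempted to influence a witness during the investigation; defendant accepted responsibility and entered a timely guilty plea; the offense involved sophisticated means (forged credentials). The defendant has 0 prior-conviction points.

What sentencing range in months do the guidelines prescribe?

8-15 months

Base offense level for aggravated theft: 5.
S1 applies (level before this adjustment is 5 < 6, so +1): 5 + 1 = 6.
S2 applies: 6 + 1 = 7.
S3 does not apply.
S4 does not apply.
S6 applies: 7 − 3 = 4.
S7 does not apply.
S8 does not apply.
Final offense level: 4.
Criminal history: 0 prior points → Category A (0-2).
Level 4 falls in the 4 band.
Grid: Level 4 × Category A = 8-15 months.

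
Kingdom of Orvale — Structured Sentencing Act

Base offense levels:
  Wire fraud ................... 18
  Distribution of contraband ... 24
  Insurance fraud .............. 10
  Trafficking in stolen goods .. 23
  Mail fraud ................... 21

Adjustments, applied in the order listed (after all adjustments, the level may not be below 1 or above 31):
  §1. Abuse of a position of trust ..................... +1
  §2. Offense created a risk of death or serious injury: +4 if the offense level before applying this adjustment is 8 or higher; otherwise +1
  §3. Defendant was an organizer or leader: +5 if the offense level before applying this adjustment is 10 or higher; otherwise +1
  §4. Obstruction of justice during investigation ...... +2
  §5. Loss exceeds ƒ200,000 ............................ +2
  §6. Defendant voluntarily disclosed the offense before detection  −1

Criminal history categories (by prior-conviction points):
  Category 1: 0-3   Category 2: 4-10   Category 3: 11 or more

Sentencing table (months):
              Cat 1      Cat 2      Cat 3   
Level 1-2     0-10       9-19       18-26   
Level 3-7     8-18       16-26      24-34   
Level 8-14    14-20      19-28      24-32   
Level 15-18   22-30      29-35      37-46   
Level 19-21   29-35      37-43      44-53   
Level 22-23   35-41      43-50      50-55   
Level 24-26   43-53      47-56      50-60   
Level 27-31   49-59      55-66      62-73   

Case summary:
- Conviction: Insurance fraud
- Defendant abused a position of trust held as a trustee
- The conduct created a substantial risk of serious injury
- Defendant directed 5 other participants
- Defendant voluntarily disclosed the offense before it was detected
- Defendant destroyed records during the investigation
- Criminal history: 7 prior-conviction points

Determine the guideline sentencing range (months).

37-43 months

Base offense level for insurance fraud: 10.
§1 applies: 10 + 1 = 11.
§2 applies (level before this adjustment is 11 ≥ 8, so +4): 11 + 4 = 15.
§3 applies (level before this adjustment is 15 ≥ 10, so +5): 15 + 5 = 20.
§4 applies: 20 + 2 = 22.
§6 applies: 22 − 1 = 21.
Final offense level: 21.
Criminal history: 7 prior points → Category 2 (4-10).
Level 21 falls in the 19-21 band.
Grid: Level 19-21 × Category 2 = 37-43 months.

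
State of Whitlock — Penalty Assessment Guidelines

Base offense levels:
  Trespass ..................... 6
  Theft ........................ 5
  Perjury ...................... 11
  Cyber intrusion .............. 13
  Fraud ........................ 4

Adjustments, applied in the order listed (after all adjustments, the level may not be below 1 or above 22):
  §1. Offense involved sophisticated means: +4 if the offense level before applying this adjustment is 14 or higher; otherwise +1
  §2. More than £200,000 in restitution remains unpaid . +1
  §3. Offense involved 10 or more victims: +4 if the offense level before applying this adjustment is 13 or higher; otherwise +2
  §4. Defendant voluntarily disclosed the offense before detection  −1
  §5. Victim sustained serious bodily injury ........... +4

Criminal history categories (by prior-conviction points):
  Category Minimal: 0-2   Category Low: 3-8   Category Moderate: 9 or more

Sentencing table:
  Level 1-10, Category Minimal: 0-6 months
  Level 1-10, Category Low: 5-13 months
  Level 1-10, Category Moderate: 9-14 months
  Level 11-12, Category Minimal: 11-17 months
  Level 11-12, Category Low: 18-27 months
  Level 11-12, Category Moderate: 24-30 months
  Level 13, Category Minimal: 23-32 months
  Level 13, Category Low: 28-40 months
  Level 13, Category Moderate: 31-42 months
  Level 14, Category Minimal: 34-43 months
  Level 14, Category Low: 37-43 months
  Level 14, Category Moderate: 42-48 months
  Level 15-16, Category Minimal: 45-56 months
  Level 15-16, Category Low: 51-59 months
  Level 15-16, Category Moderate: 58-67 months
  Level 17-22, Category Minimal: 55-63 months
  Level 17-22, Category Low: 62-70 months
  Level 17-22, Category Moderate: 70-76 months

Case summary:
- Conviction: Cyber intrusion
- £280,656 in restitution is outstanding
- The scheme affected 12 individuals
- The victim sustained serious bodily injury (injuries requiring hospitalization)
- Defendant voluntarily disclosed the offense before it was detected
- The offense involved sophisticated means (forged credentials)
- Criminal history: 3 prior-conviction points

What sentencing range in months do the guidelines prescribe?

62-70 months

Base offense level for cyber intrusion: 13.
§1 applies (level before this adjustment is 13 < 14, so +1): 13 + 1 = 14.
§2 applies: 14 + 1 = 15.
§3 applies (level before this adjustment is 15 ≥ 13, so +4): 15 + 4 = 19.
§4 applies: 19 − 1 = 18.
§5 applies: 18 + 4 = 22.
Final offense level: 22.
Criminal history: 3 prior points → Category Low (3-8).
Level 22 falls in the 17-22 band.
Grid: Level 17-22 × Category Low = 62-70 months.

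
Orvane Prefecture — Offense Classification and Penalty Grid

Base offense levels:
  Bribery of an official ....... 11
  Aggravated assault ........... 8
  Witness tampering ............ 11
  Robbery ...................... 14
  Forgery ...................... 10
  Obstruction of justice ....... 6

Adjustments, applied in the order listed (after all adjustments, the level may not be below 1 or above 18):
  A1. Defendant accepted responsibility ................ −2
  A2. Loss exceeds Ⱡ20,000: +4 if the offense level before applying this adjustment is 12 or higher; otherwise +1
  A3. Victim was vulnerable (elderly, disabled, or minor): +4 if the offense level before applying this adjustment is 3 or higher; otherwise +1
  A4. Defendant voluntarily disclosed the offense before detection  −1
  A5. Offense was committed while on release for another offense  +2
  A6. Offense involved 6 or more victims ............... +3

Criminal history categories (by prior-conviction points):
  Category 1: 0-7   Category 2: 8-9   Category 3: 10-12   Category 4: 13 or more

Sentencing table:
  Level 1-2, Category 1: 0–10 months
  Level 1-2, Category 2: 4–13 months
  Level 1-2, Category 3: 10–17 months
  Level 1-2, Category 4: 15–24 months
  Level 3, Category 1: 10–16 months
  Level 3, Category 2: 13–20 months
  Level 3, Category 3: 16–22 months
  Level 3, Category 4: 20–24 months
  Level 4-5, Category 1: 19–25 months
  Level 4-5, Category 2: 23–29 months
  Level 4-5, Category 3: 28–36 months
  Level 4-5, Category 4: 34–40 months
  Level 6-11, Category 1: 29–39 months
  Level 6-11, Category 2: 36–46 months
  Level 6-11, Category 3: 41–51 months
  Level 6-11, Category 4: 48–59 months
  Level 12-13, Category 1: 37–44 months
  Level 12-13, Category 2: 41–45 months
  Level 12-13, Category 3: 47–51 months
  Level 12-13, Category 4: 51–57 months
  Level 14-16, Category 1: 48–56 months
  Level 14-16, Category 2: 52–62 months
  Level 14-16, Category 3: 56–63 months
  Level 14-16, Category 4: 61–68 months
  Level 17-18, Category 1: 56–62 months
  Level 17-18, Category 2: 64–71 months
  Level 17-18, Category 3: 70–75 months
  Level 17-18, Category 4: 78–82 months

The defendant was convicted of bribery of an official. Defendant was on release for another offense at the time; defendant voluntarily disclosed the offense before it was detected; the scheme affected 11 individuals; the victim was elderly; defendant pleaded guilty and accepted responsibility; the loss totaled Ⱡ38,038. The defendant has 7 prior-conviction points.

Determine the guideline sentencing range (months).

Base offense level for bribery of an official: 11.
A1 applies: 11 − 2 = 9.
A2 applies (level before this adjustment is 9 < 12, so +1): 9 + 1 = 10.
A3 applies (level before this adjustment is 10 ≥ 3, so +4): 10 + 4 = 14.
A4 applies: 14 − 1 = 13.
A5 applies: 13 + 2 = 15.
A6 applies: 15 + 3 = 18.
Final offense level: 18.
Criminal history: 7 prior points → Category 1 (0-7).
Level 18 falls in the 17-18 band.
Grid: Level 17-18 × Category 1 = 56-62 months.

56-62 months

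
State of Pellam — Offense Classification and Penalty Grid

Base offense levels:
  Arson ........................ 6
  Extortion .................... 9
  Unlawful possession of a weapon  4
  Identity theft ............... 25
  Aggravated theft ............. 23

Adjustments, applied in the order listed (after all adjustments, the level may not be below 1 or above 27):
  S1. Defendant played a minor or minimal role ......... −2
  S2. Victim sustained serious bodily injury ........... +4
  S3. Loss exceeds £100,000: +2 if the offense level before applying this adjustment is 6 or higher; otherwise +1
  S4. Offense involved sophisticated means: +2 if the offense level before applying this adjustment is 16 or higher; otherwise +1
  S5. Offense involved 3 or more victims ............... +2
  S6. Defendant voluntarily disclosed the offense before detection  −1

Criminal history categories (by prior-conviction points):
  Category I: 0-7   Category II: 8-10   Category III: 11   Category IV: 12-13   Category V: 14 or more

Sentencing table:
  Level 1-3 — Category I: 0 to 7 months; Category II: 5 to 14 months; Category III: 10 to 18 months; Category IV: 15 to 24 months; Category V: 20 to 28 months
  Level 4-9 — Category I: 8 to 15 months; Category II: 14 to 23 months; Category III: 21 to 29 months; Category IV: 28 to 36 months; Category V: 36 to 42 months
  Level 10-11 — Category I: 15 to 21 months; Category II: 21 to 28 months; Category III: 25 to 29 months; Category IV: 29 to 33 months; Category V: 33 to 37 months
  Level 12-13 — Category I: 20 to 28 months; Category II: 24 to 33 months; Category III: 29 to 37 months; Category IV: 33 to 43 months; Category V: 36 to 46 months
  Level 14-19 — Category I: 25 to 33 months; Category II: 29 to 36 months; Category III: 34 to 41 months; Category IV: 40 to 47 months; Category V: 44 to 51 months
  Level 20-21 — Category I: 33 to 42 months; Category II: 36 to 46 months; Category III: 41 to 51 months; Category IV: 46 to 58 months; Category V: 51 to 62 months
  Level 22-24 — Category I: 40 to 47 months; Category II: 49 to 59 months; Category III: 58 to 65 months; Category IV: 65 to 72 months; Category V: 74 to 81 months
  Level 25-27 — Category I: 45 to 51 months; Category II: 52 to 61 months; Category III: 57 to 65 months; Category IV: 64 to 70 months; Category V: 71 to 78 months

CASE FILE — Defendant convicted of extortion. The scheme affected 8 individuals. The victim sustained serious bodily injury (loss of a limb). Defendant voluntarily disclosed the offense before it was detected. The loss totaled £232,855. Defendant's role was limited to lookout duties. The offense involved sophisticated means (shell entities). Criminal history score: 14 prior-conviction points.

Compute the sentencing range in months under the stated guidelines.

Base offense level for extortion: 9.
S1 applies: 9 − 2 = 7.
S2 applies: 7 + 4 = 11.
S3 applies (level before this adjustment is 11 ≥ 6, so +2): 11 + 2 = 13.
S4 applies (level before this adjustment is 13 < 16, so +1): 13 + 1 = 14.
S5 applies: 14 + 2 = 16.
S6 applies: 16 − 1 = 15.
Final offense level: 15.
Criminal history: 14 prior points → Category V (14+).
Level 15 falls in the 14-19 band.
Grid: Level 14-19 × Category V = 44-51 months.

44-51 months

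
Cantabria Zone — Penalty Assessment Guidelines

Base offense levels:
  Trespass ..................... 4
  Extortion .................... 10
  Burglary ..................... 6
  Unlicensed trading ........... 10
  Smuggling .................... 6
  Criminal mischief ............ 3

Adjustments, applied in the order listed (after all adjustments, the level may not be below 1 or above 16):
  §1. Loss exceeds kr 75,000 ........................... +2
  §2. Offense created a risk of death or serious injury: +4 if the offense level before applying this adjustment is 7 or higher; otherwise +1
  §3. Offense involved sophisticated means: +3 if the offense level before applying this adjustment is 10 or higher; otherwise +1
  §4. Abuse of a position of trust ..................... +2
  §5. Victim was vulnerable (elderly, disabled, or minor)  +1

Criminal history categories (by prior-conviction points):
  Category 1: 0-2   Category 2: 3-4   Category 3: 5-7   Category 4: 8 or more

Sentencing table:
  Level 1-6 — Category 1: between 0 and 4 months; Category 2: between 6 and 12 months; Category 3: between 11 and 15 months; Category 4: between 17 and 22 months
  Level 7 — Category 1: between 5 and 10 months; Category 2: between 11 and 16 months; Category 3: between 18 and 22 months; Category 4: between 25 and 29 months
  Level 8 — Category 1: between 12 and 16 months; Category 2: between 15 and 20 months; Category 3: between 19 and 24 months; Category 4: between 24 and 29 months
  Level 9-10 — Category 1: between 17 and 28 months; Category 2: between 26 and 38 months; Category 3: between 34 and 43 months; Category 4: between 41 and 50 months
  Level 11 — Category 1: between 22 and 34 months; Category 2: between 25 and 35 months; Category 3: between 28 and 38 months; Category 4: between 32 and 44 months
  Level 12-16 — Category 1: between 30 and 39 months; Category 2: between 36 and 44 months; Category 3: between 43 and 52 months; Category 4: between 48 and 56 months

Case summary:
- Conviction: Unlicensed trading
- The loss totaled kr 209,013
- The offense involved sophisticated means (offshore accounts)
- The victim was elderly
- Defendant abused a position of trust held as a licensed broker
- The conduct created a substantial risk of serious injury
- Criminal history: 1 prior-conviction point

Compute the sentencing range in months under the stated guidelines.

Base offense level for unlicensed trading: 10.
§1 applies: 10 + 2 = 12.
§2 applies (level before this adjustment is 12 ≥ 7, so +4): 12 + 4 = 16.
§3 applies (level before this adjustment is 16 ≥ 10, so +3): 16 + 3 = 19.
§4 applies: 19 + 2 = 21.
§5 applies: 21 + 1 = 22.
Level 22 exceeds the maximum of 16; capped at 16.
Final offense level: 16.
Criminal history: 1 prior point → Category 1 (0-2).
Level 16 falls in the 12-16 band.
Grid: Level 12-16 × Category 1 = 30-39 months.

30-39 months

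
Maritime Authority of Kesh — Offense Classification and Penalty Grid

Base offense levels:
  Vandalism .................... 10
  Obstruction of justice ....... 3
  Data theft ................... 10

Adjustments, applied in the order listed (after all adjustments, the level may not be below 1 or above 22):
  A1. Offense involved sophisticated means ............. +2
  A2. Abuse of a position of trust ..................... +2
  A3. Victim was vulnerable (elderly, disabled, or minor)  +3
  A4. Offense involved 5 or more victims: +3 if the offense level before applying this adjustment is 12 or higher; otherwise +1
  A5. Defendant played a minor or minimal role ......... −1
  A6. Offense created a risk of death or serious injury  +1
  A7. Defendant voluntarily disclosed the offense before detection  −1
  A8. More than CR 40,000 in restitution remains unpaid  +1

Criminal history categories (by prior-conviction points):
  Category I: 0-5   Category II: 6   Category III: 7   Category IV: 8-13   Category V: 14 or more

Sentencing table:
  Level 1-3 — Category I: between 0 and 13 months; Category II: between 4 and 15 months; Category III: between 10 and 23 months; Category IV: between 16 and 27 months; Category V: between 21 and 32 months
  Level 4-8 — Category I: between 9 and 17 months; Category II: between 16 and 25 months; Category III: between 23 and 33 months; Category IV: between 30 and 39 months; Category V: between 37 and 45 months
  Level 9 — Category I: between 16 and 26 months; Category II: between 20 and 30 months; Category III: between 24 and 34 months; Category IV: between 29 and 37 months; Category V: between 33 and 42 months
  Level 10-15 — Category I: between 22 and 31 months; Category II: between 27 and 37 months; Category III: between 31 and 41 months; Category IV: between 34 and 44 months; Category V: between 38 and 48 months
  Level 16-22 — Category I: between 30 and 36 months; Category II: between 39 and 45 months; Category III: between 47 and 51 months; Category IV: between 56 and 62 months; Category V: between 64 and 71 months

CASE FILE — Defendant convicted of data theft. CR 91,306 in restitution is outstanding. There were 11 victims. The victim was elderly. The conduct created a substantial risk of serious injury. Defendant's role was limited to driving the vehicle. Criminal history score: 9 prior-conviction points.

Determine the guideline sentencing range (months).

56-62 months

Base offense level for data theft: 10.
A2 does not apply.
A3 applies: 10 + 3 = 13.
A4 applies (level before this adjustment is 13 ≥ 12, so +3): 13 + 3 = 16.
A5 applies: 16 − 1 = 15.
A6 applies: 15 + 1 = 16.
A7 does not apply.
A8 applies: 16 + 1 = 17.
Final offense level: 17.
Criminal history: 9 prior points → Category IV (8-13).
Level 17 falls in the 16-22 band.
Grid: Level 16-22 × Category IV = 56-62 months.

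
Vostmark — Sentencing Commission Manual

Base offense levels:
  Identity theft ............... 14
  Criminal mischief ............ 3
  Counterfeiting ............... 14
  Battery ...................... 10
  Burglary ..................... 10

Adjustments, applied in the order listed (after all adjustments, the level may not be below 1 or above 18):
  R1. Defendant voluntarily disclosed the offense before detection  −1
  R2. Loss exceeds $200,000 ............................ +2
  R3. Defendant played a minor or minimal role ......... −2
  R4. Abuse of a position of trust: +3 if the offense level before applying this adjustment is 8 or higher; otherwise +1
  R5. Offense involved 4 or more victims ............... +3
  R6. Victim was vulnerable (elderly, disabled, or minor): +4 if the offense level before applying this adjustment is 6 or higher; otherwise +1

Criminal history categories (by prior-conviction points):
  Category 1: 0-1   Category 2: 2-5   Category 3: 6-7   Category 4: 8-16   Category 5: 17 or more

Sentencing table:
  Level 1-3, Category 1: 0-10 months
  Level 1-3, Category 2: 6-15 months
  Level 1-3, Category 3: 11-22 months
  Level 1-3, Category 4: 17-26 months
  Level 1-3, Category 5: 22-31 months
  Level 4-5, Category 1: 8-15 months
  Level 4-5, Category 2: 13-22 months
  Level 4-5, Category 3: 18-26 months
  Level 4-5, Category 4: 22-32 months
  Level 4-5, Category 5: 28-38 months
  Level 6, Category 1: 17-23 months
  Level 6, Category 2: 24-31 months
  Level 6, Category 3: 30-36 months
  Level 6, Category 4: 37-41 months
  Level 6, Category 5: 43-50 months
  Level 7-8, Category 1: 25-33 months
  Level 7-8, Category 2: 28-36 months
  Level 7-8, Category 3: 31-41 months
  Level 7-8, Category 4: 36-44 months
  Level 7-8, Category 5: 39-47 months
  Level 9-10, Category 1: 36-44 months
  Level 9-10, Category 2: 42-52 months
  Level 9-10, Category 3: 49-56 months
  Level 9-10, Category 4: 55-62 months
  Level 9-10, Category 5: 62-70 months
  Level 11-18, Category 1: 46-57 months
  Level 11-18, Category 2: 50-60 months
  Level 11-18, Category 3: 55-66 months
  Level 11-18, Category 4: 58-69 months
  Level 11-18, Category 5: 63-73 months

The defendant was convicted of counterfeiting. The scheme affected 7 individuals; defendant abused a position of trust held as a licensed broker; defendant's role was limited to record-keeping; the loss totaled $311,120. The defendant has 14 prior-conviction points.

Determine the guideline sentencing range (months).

58-69 months

Base offense level for counterfeiting: 14.
R1 does not apply.
R2 applies: 14 + 2 = 16.
R3 applies: 16 − 2 = 14.
R4 applies (level before this adjustment is 14 ≥ 8, so +3): 14 + 3 = 17.
R5 applies: 17 + 3 = 20.
R6 does not apply.
Level 20 exceeds the maximum of 18; capped at 18.
Final offense level: 18.
Criminal history: 14 prior points → Category 4 (8-16).
Level 18 falls in the 11-18 band.
Grid: Level 11-18 × Category 4 = 58-69 months.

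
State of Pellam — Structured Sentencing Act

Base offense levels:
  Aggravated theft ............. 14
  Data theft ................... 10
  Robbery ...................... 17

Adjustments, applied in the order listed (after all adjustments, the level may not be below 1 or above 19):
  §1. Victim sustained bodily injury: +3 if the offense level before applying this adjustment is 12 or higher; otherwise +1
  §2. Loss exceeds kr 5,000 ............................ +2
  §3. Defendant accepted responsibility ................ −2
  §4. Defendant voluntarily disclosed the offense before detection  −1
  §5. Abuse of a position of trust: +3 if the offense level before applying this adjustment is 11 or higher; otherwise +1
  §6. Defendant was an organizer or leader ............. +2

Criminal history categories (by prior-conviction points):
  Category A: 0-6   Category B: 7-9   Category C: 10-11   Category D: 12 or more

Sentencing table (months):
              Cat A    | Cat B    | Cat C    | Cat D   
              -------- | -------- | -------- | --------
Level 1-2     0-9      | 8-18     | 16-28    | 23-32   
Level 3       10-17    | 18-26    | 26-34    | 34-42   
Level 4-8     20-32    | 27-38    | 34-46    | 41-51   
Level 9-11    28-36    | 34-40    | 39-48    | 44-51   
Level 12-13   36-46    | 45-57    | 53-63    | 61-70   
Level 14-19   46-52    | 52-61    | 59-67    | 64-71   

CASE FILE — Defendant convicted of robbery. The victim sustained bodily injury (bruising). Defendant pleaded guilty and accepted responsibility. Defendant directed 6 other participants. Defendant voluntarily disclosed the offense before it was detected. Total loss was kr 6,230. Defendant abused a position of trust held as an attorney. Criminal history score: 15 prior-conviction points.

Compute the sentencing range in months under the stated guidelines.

Base offense level for robbery: 17.
§1 applies (level before this adjustment is 17 ≥ 12, so +3): 17 + 3 = 20.
§2 applies: 20 + 2 = 22.
§3 applies: 22 − 2 = 20.
§4 applies: 20 − 1 = 19.
§5 applies (level before this adjustment is 19 ≥ 11, so +3): 19 + 3 = 22.
§6 applies: 22 + 2 = 24.
Level 24 exceeds the maximum of 19; capped at 19.
Final offense level: 19.
Criminal history: 15 prior points → Category D (12+).
Level 19 falls in the 14-19 band.
Grid: Level 14-19 × Category D = 64-71 months.

64-71 months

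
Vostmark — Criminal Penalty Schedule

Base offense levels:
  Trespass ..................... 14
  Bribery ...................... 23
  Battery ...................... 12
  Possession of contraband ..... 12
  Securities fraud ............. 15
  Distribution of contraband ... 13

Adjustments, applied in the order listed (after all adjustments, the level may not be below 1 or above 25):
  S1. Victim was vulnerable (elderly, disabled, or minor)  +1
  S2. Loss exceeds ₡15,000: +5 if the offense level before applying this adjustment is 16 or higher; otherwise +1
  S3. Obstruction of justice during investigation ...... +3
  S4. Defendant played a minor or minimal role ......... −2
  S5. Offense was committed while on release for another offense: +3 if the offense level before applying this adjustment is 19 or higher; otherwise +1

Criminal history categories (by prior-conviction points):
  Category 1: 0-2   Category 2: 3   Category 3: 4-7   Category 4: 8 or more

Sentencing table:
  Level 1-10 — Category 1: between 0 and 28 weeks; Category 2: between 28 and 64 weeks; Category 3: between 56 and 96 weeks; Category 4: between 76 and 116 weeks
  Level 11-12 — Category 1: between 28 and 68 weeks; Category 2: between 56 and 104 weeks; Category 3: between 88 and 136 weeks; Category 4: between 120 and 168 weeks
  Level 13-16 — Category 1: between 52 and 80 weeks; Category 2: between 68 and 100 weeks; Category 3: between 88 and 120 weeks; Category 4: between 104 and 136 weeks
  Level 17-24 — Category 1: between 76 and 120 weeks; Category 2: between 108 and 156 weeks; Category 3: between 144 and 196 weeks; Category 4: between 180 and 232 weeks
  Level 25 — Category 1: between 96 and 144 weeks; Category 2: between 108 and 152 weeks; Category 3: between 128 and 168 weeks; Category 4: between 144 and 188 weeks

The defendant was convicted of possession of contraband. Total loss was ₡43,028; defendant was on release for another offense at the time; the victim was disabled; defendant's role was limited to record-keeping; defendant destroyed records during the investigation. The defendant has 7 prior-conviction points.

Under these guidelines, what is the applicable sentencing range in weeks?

88-120 weeks

Base offense level for possession of contraband: 12.
S1 applies: 12 + 1 = 13.
S2 applies (level before this adjustment is 13 < 16, so +1): 13 + 1 = 14.
S3 applies: 14 + 3 = 17.
S4 applies: 17 − 2 = 15.
S5 applies (level before this adjustment is 15 < 19, so +1): 15 + 1 = 16.
Final offense level: 16.
Criminal history: 7 prior points → Category 3 (4-7).
Level 16 falls in the 13-16 band.
Grid: Level 13-16 × Category 3 = 88-120 weeks.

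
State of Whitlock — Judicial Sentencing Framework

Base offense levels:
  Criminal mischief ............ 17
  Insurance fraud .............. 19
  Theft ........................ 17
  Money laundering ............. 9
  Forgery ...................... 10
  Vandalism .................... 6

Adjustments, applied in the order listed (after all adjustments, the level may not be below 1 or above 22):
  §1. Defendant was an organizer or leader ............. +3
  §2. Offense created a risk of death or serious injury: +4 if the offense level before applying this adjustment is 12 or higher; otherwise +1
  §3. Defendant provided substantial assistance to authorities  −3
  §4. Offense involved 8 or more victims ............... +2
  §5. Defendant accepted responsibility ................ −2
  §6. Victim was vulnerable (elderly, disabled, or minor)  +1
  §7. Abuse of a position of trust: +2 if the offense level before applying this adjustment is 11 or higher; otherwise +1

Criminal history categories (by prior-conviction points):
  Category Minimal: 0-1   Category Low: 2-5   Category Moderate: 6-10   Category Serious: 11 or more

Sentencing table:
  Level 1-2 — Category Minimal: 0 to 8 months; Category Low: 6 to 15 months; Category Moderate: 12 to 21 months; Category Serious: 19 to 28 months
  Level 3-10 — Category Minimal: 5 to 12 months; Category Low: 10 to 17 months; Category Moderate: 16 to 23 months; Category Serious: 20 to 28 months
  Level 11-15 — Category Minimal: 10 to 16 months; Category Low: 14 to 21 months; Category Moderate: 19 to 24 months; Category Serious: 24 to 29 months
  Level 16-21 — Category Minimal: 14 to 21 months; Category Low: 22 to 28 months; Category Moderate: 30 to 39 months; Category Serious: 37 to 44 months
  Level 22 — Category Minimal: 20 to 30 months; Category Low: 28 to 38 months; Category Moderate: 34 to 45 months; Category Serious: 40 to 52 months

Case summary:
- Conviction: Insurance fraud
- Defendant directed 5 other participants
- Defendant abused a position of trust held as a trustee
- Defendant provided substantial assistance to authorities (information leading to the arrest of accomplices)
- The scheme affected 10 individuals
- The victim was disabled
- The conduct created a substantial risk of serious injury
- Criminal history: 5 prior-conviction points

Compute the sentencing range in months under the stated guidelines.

28-38 months

Base offense level for insurance fraud: 19.
§1 applies: 19 + 3 = 22.
§2 applies (level before this adjustment is 22 ≥ 12, so +4): 22 + 4 = 26.
§3 applies: 26 − 3 = 23.
§4 applies: 23 + 2 = 25.
§6 applies: 25 + 1 = 26.
§7 applies (level before this adjustment is 26 ≥ 11, so +2): 26 + 2 = 28.
Level 28 exceeds the maximum of 22; capped at 22.
Final offense level: 22.
Criminal history: 5 prior points → Category Low (2-5).
Level 22 falls in the 22 band.
Grid: Level 22 × Category Low = 28-38 months.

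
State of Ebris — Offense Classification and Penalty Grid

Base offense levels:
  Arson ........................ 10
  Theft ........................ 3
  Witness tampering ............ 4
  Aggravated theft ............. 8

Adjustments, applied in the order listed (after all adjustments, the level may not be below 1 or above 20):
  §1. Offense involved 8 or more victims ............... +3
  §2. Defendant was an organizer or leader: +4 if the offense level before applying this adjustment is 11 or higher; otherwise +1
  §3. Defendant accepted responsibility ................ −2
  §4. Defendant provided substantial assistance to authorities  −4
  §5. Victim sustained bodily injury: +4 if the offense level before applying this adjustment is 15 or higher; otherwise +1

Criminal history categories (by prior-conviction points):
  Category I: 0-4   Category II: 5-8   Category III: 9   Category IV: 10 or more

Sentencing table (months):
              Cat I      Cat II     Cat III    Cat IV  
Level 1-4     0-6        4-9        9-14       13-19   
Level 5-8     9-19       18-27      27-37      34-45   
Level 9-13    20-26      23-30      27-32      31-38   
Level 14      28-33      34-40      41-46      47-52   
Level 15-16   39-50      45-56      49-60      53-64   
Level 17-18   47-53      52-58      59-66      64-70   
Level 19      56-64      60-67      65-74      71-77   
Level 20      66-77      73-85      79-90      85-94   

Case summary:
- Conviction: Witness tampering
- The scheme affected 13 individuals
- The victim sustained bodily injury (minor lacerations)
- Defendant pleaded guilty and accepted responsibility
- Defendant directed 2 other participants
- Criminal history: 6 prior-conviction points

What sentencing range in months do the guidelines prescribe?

18-27 months

Base offense level for witness tampering: 4.
§1 applies: 4 + 3 = 7.
§2 applies (level before this adjustment is 7 < 11, so +1): 7 + 1 = 8.
§3 applies: 8 − 2 = 6.
§4 does not apply.
§5 applies (level before this adjustment is 6 < 15, so +1): 6 + 1 = 7.
Final offense level: 7.
Criminal history: 6 prior points → Category II (5-8).
Level 7 falls in the 5-8 band.
Grid: Level 5-8 × Category II = 18-27 months.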